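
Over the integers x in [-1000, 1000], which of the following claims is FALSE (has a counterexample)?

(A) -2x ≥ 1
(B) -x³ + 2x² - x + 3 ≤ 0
(A) x = 0: LHS = -2·0 = 0; 0 ≥ 1 — FAILS
(B) x = 0: LHS = -0³ + 2·0² - 0 + 3 = 3; 3 ≤ 0 — FAILS

Answer: Both A and B are false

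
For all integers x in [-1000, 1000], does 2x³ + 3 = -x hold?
The claim fails at x = 0:
x = 0: LHS = 2·0³ + 3 = 3, RHS = -0 = 0; 3 = 0 — FAILS

Because a single integer refutes it, the statement is false.

Answer: False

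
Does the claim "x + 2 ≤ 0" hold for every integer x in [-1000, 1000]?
The claim fails at x = 0:
x = 0: LHS = 0 + 2 = 2; 2 ≤ 0 — FAILS

Because a single integer refutes it, the statement is false.

Answer: False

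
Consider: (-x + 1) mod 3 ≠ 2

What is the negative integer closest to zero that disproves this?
Testing negative integers from -1 downward:
x = -1: LHS = (-(-1) + 1) mod 3 = 2 mod 3 = 2; 2 ≠ 2 — FAILS  ← closest negative counterexample to 0

Answer: x = -1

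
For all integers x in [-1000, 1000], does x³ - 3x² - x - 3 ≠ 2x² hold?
Track d = LHS − RHS over the integers in [-1000, 1000]. Equality would need d = 0, but d changes sign only between consecutive integers, jumping over 0:
x = 5: LHS = 5³ - 3·5² - 5 - 3 = 42, RHS = 2·5² = 50; 42 ≠ 50 — holds  (d = -8)
x = 6: LHS = 6³ - 3·6² - 6 - 3 = 99, RHS = 2·6² = 72; 99 ≠ 72 — holds  (d = 27)
Away from these crossings d keeps a constant sign, and checking every integer in [-1000, 1000] confirms d ≠ 0 throughout. Hence the two sides are never equal, so the relation holds for every integer in [-1000, 1000].

No counterexample exists.

Answer: True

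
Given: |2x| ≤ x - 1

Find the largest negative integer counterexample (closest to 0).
Testing negative integers from -1 downward:
x = -1: LHS = |2·(-1)| = |-2| = 2, RHS = (-1) - 1 = -2; 2 ≤ -2 — FAILS  ← closest negative counterexample to 0

Answer: x = -1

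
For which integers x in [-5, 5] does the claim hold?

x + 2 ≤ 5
Holds for: {-5, -4, -3, -2, -1, 0, 1, 2, 3}
Fails for: {4, 5}

Answer: {-5, -4, -3, -2, -1, 0, 1, 2, 3}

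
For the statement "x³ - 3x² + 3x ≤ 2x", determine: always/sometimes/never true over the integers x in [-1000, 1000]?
Holds at x = 0: LHS = 0³ - 3·0² + 3·0 = 0, RHS = 2·0 = 0; 0 ≤ 0 — holds
Fails at x = 3: LHS = 3³ - 3·3² + 3·3 = 9, RHS = 2·3 = 6; 9 ≤ 6 — FAILS
It is satisfied by some integers in the range but not all.

Answer: Sometimes true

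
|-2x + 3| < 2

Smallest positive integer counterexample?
Testing positive integers:
x = 1: LHS = |-2·1 + 3| = |1| = 1; 1 < 2 — holds
x = 2: LHS = |-2·2 + 3| = |-1| = 1; 1 < 2 — holds
x = 3: LHS = |-2·3 + 3| = |-3| = 3; 3 < 2 — FAILS  ← smallest positive counterexample

Answer: x = 3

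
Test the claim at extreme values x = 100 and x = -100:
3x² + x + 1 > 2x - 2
x = 100: LHS = 3·100² + 100 + 1 = 30101, RHS = 2·100 - 2 = 198; 30101 > 198 — holds
x = -100: LHS = 3·(-100)² + (-100) + 1 = 29901, RHS = 2·(-100) - 2 = -202; 29901 > -202 — holds

Answer: Yes, holds for both x = 100 and x = -100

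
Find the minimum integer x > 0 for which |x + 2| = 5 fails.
Testing positive integers:
x = 1: LHS = |1 + 2| = |3| = 3; 3 = 5 — FAILS  ← smallest positive counterexample

Answer: x = 1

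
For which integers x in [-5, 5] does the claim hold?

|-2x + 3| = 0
Over all integers in [-5, 5], LHS − RHS is always positive; it is smallest at x = 1, where it equals 1:
x = 1: LHS = |-2·1 + 3| = |1| = 1; 1 = 0 — FAILS
At the ends of the range:
x = -5: LHS = |-2·(-5) + 3| = |13| = 13; 13 = 0 — FAILS
x = 5: LHS = |-2·5 + 3| = |-7| = 7; 7 = 0 — FAILS
Hence LHS − RHS is never 0, i.e. the two sides are never equal, so the claimed relation (=) fails for every integer in [-5, 5].

Answer: None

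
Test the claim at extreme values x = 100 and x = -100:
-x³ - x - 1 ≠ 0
x = 100: LHS = -100³ - 100 - 1 = -1000101; -1000101 ≠ 0 — holds
x = -100: LHS = -(-100)³ - (-100) - 1 = 1000099; 1000099 ≠ 0 — holds

Answer: Yes, holds for both x = 100 and x = -100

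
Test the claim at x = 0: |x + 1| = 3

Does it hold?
x = 0: LHS = |0 + 1| = |1| = 1; 1 = 3 — FAILS

The relation fails at x = 0, so x = 0 is a counterexample.

Answer: No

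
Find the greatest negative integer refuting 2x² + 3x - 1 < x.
Testing negative integers from -1 downward:
x = -1: LHS = 2·(-1)² + 3·(-1) - 1 = -2; -2 < -1 — holds
x = -2: LHS = 2·(-2)² + 3·(-2) - 1 = 1; 1 < -2 — FAILS  ← closest negative counterexample to 0

Answer: x = -2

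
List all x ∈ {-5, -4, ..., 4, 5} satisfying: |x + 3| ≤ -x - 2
Holds for: {-5, -4, -3}
Fails for: {-2, -1, 0, 1, 2, 3, 4, 5}

Answer: {-5, -4, -3}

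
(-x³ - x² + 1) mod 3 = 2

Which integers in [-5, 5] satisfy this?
Holds for: {-5, -2, 1, 4}
Fails for: {-4, -3, -1, 0, 2, 3, 5}

Answer: {-5, -2, 1, 4}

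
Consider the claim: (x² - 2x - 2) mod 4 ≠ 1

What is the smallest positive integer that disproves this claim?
Testing positive integers:
x = 1: LHS = (1² - 2·1 - 2) mod 4 = (-3) mod 4 = 1; 1 ≠ 1 — FAILS  ← smallest positive counterexample

Answer: x = 1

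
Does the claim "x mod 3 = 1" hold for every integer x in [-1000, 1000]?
The claim fails at x = 0:
x = 0: LHS = 0 mod 3 = 0; 0 = 1 — FAILS

Because a single integer refutes it, the statement is false.

Answer: False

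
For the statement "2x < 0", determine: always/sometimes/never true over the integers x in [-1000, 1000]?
Holds at x = -1: LHS = 2·(-1) = -2; -2 < 0 — holds
Fails at x = 0: LHS = 2·0 = 0; 0 < 0 — FAILS
It is satisfied by some integers in the range but not all.

Answer: Sometimes true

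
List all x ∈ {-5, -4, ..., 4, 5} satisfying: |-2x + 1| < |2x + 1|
Holds for: {1, 2, 3, 4, 5}
Fails for: {-5, -4, -3, -2, -1, 0}

Answer: {1, 2, 3, 4, 5}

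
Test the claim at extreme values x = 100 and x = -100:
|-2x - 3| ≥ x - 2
x = 100: LHS = |-2·100 - 3| = |-203| = 203, RHS = 100 - 2 = 98; 203 ≥ 98 — holds
x = -100: LHS = |-2·(-100) - 3| = |197| = 197, RHS = (-100) - 2 = -102; 197 ≥ -102 — holds

Answer: Yes, holds for both x = 100 and x = -100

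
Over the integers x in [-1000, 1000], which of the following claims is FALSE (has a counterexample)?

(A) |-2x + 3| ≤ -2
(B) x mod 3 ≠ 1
(A) x = 0: LHS = |-2·0 + 3| = |3| = 3; 3 ≤ -2 — FAILS
(B) x = 1: LHS = 1 mod 3 = 1; 1 ≠ 1 — FAILS

Answer: Both A and B are false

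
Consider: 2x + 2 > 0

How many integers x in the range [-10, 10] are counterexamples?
Counterexamples in [-10, 10]: {-10, -9, -8, -7, -6, -5, -4, -3, -2, -1}.

Counting them gives 10 values.

Answer: 10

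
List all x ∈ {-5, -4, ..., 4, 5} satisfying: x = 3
Holds for: {3}
Fails for: {-5, -4, -3, -2, -1, 0, 1, 2, 4, 5}

Answer: {3}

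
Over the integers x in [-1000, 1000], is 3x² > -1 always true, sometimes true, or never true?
Over all integers in [-1000, 1000], LHS − RHS is smallest at x = 0, where it equals 1:
x = 0: LHS = 3·0² = 0; 0 > -1 — holds
At the ends of the range:
x = -1000: LHS = 3·(-1000)² = 3000000; 3000000 > -1 — holds
x = 1000: LHS = 3·1000² = 3000000; 3000000 > -1 — holds
Hence LHS − RHS is never zero or negative, i.e. LHS > RHS throughout, so the relation holds for every integer in [-1000, 1000].

No counterexample exists.

Answer: Always true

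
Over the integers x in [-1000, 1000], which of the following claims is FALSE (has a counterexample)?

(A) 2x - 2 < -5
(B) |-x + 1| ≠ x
(A) x = 0: LHS = 2·0 - 2 = -2; -2 < -5 — FAILS

(B) Track d = LHS − RHS over the integers in [-1000, 1000]. Equality would need d = 0, but d changes sign only between consecutive integers, jumping over 0:
x = 0: LHS = |-0 + 1| = |1| = 1; 1 ≠ 0 — holds  (d = 1)
x = 1: LHS = |-1 + 1| = |0| = 0; 0 ≠ 1 — holds  (d = -1)
Away from these crossings d keeps a constant sign, and checking every integer in [-1000, 1000] confirms d ≠ 0 throughout. Hence the two sides are never equal, so the relation holds for every integer in [-1000, 1000].

Only (A) has a counterexample.

Answer: A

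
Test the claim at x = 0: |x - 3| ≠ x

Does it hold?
x = 0: LHS = |0 - 3| = |-3| = 3; 3 ≠ 0 — holds

The relation is satisfied at x = 0.

Answer: Yes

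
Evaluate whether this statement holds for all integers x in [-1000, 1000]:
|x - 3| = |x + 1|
The claim fails at x = 0:
x = 0: LHS = |0 - 3| = |-3| = 3, RHS = |0 + 1| = |1| = 1; 3 = 1 — FAILS

Because a single integer refutes it, the statement is false.

Answer: False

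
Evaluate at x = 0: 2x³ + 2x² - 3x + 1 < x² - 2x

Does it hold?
x = 0: LHS = 2·0³ + 2·0² - 3·0 + 1 = 1, RHS = 0² - 2·0 = 0; 1 < 0 — FAILS

The relation fails at x = 0, so x = 0 is a counterexample.

Answer: No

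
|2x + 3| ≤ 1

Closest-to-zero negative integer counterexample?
Testing negative integers from -1 downward:
x = -1: LHS = |2·(-1) + 3| = |1| = 1; 1 ≤ 1 — holds
x = -2: LHS = |2·(-2) + 3| = |-1| = 1; 1 ≤ 1 — holds
x = -3: LHS = |2·(-3) + 3| = |-3| = 3; 3 ≤ 1 — FAILS  ← closest negative counterexample to 0

Answer: x = -3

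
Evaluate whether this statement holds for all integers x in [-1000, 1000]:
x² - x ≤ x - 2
The claim fails at x = 0:
x = 0: LHS = 0² - 0 = 0, RHS = 0 - 2 = -2; 0 ≤ -2 — FAILS

Because a single integer refutes it, the statement is false.

Answer: False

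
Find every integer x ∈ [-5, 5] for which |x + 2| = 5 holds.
Holds for: {3}
Fails for: {-5, -4, -3, -2, -1, 0, 1, 2, 4, 5}

Answer: {3}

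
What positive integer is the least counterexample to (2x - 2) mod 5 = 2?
Testing positive integers:
x = 1: LHS = (2·1 - 2) mod 5 = 0 mod 5 = 0; 0 = 2 — FAILS  ← smallest positive counterexample

Answer: x = 1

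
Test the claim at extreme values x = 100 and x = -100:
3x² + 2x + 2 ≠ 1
x = 100: LHS = 3·100² + 2·100 + 2 = 30202; 30202 ≠ 1 — holds
x = -100: LHS = 3·(-100)² + 2·(-100) + 2 = 29802; 29802 ≠ 1 — holds

Answer: Yes, holds for both x = 100 and x = -100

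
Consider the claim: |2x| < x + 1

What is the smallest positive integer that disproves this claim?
Testing positive integers:
x = 1: LHS = |2·1| = |2| = 2, RHS = 1 + 1 = 2; 2 < 2 — FAILS  ← smallest positive counterexample

Answer: x = 1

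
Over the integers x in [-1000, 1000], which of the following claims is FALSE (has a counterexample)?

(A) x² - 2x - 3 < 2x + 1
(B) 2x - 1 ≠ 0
(A) x = -1: LHS = (-1)² - 2·(-1) - 3 = 0, RHS = 2·(-1) + 1 = -1; 0 < -1 — FAILS

(B) Track d = LHS − RHS over the integers in [-1000, 1000]. Equality would need d = 0, but d changes sign only between consecutive integers, jumping over 0:
x = 0: LHS = 2·0 - 1 = -1; -1 ≠ 0 — holds  (d = -1)
x = 1: LHS = 2·1 - 1 = 1; 1 ≠ 0 — holds  (d = 1)
Away from these crossings d keeps a constant sign, and checking every integer in [-1000, 1000] confirms d ≠ 0 throughout. Hence the two sides are never equal, so the relation holds for every integer in [-1000, 1000].

Only (A) has a counterexample.

Answer: A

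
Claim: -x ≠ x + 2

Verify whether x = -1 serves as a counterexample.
Substitute x = -1 into the relation:
x = -1: LHS = -(-1) = 1, RHS = (-1) + 2 = 1; 1 ≠ 1 — FAILS

Since the claim fails at x = -1, this value is a counterexample.

Answer: Yes, x = -1 is a counterexample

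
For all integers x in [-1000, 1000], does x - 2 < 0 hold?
The claim fails at x = 2:
x = 2: LHS = 2 - 2 = 0; 0 < 0 — FAILS

Because a single integer refutes it, the statement is false.

Answer: False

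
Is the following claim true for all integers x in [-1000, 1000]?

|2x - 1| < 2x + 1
The claim fails at x = 0:
x = 0: LHS = |2·0 - 1| = |-1| = 1, RHS = 2·0 + 1 = 1; 1 < 1 — FAILS

Because a single integer refutes it, the statement is false.

Answer: False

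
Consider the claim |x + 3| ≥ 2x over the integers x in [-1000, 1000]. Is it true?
The claim fails at x = 4:
x = 4: LHS = |4 + 3| = |7| = 7, RHS = 2·4 = 8; 7 ≥ 8 — FAILS

Because a single integer refutes it, the statement is false.

Answer: False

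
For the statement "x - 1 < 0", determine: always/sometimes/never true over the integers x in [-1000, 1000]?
Holds at x = 0: LHS = 0 - 1 = -1; -1 < 0 — holds
Fails at x = 1: LHS = 1 - 1 = 0; 0 < 0 — FAILS
It is satisfied by some integers in the range but not all.

Answer: Sometimes true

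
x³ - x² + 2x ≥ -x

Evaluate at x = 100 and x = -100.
x = 100: LHS = 100³ - 100² + 2·100 = 990200; 990200 ≥ -100 — holds
x = -100: LHS = (-100)³ - (-100)² + 2·(-100) = -1010200, RHS = -(-100) = 100; -1010200 ≥ 100 — FAILS

Answer: Partially: holds for x = 100, fails for x = -100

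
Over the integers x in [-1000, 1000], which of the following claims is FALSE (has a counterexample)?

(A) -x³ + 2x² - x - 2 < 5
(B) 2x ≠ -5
(A) x = -2: LHS = -(-2)³ + 2·(-2)² - (-2) - 2 = 16; 16 < 5 — FAILS

(B) Track d = LHS − RHS over the integers in [-1000, 1000]. Equality would need d = 0, but d changes sign only between consecutive integers, jumping over 0:
x = -3: LHS = 2·(-3) = -6; -6 ≠ -5 — holds  (d = -1)
x = -2: LHS = 2·(-2) = -4; -4 ≠ -5 — holds  (d = 1)
Away from these crossings d keeps a constant sign, and checking every integer in [-1000, 1000] confirms d ≠ 0 throughout. Hence the two sides are never equal, so the relation holds for every integer in [-1000, 1000].

Only (A) has a counterexample.

Answer: A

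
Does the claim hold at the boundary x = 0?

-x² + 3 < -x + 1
x = 0: LHS = -0² + 3 = 3, RHS = -0 + 1 = 1; 3 < 1 — FAILS

The relation fails at x = 0, so x = 0 is a counterexample.

Answer: No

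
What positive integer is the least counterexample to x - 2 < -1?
Testing positive integers:
x = 1: LHS = 1 - 2 = -1; -1 < -1 — FAILS  ← smallest positive counterexample

Answer: x = 1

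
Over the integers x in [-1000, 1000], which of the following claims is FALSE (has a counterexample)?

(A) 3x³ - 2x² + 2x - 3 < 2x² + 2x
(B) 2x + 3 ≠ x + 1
(A) x = 2: LHS = 3·2³ - 2·2² + 2·2 - 3 = 17, RHS = 2·2² + 2·2 = 12; 17 < 12 — FAILS
(B) x = -2: LHS = 2·(-2) + 3 = -1, RHS = (-2) + 1 = -1; -1 ≠ -1 — FAILS

Answer: Both A and B are false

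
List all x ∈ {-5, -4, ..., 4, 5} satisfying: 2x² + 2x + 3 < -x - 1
Over all integers in [-5, 5], LHS − RHS is smallest at x = -1, where it equals 3:
x = -1: LHS = 2·(-1)² + 2·(-1) + 3 = 3, RHS = -(-1) - 1 = 0; 3 < 0 — FAILS
At the ends of the range:
x = -5: LHS = 2·(-5)² + 2·(-5) + 3 = 43, RHS = -(-5) - 1 = 4; 43 < 4 — FAILS
x = 5: LHS = 2·5² + 2·5 + 3 = 63, RHS = -5 - 1 = -6; 63 < -6 — FAILS
Hence LHS − RHS is never negative, i.e. LHS ≥ RHS throughout, so the claimed relation (<) fails for every integer in [-5, 5].

Answer: None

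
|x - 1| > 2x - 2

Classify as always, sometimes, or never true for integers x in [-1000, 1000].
Holds at x = 0: LHS = |0 - 1| = |-1| = 1, RHS = 2·0 - 2 = -2; 1 > -2 — holds
Fails at x = 1: LHS = |1 - 1| = |0| = 0, RHS = 2·1 - 2 = 0; 0 > 0 — FAILS
It is satisfied by some integers in the range but not all.

Answer: Sometimes true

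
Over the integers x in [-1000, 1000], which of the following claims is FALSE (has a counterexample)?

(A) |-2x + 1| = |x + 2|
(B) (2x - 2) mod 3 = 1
(A) x = 0: LHS = |-2·0 + 1| = |1| = 1, RHS = |0 + 2| = |2| = 2; 1 = 2 — FAILS
(B) x = 1: LHS = (2·1 - 2) mod 3 = 0 mod 3 = 0; 0 = 1 — FAILS

Answer: Both A and B are false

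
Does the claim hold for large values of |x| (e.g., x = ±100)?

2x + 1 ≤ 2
x = 100: LHS = 2·100 + 1 = 201; 201 ≤ 2 — FAILS
x = -100: LHS = 2·(-100) + 1 = -199; -199 ≤ 2 — holds

Answer: Partially: fails for x = 100, holds for x = -100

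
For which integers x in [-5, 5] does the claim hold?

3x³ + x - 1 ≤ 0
Holds for: {-5, -4, -3, -2, -1, 0}
Fails for: {1, 2, 3, 4, 5}

Answer: {-5, -4, -3, -2, -1, 0}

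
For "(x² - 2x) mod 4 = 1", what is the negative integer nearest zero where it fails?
Testing negative integers from -1 downward:
x = -1: LHS = ((-1)² - 2·(-1)) mod 4 = 3 mod 4 = 3; 3 = 1 — FAILS  ← closest negative counterexample to 0

Answer: x = -1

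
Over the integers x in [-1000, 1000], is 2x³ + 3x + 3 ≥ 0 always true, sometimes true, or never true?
Holds at x = 0: LHS = 2·0³ + 3·0 + 3 = 3; 3 ≥ 0 — holds
Fails at x = -1: LHS = 2·(-1)³ + 3·(-1) + 3 = -2; -2 ≥ 0 — FAILS
It is satisfied by some integers in the range but not all.

Answer: Sometimes true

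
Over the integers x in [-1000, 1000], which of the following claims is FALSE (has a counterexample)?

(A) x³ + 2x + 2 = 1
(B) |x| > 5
(A) x = 0: LHS = 0³ + 2·0 + 2 = 2; 2 = 1 — FAILS
(B) x = 0: LHS = |0| = 0; 0 > 5 — FAILS

Answer: Both A and B are false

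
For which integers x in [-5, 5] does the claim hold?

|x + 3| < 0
An absolute value is never negative, so the left side is ≥ 0 for every x, while the right side is 0. Tightest case in [-5, 5] is x = -3:
x = -3: LHS = |(-3) + 3| = |0| = 0; 0 < 0 — FAILS
Hence LHS − RHS is never negative, i.e. LHS ≥ RHS throughout, so the claimed relation (<) fails for every integer in [-5, 5].

Answer: None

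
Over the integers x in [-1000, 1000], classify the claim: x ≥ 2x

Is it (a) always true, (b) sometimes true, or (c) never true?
Holds at x = 0: RHS = 2·0 = 0; 0 ≥ 0 — holds
Fails at x = 1: RHS = 2·1 = 2; 1 ≥ 2 — FAILS
It is satisfied by some integers in the range but not all.

Answer: Sometimes true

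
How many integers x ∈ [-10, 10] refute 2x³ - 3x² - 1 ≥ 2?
Counterexamples in [-10, 10]: {-10, -9, -8, -7, -6, -5, -4, -3, -2, -1, 0, 1}.

Counting them gives 12 values.

Answer: 12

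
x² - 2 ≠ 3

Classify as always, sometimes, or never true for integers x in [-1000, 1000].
Track d = LHS − RHS over the integers in [-1000, 1000]. Equality would need d = 0, but d changes sign only between consecutive integers, jumping over 0:
x = -3: LHS = (-3)² - 2 = 7; 7 ≠ 3 — holds  (d = 4)
x = -2: LHS = (-2)² - 2 = 2; 2 ≠ 3 — holds  (d = -1)
x = 2: LHS = 2² - 2 = 2; 2 ≠ 3 — holds  (d = -1)
x = 3: LHS = 3² - 2 = 7; 7 ≠ 3 — holds  (d = 4)
Away from these crossings d keeps a constant sign, and checking every integer in [-1000, 1000] confirms d ≠ 0 throughout. Hence the two sides are never equal, so the relation holds for every integer in [-1000, 1000].

No counterexample exists.

Answer: Always true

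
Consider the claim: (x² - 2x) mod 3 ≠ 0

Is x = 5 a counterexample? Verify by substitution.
Substitute x = 5 into the relation:
x = 5: LHS = (5² - 2·5) mod 3 = 15 mod 3 = 0; 0 ≠ 0 — FAILS

Since the claim fails at x = 5, this value is a counterexample.

Answer: Yes, x = 5 is a counterexample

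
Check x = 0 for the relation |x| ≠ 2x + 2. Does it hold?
x = 0: LHS = |0| = 0, RHS = 2·0 + 2 = 2; 0 ≠ 2 — holds

The relation is satisfied at x = 0.

Answer: Yes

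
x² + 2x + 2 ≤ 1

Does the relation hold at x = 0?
x = 0: LHS = 0² + 2·0 + 2 = 2; 2 ≤ 1 — FAILS

The relation fails at x = 0, so x = 0 is a counterexample.

Answer: No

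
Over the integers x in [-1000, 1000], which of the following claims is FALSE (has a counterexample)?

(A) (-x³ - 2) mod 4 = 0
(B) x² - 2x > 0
(A) x = 0: LHS = (-0³ - 2) mod 4 = (-2) mod 4 = 2; 2 = 0 — FAILS
(B) x = 0: LHS = 0² - 2·0 = 0; 0 > 0 — FAILS

Answer: Both A and B are false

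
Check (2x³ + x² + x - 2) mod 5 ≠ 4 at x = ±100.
x = 100: LHS = (2·100³ + 100² + 100 - 2) mod 5 = 2010098 mod 5 = 3; 3 ≠ 4 — holds
x = -100: LHS = (2·(-100)³ + (-100)² + (-100) - 2) mod 5 = (-1990102) mod 5 = 3; 3 ≠ 4 — holds

Answer: Yes, holds for both x = 100 and x = -100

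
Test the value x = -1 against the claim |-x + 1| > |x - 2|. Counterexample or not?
Substitute x = -1 into the relation:
x = -1: LHS = |-(-1) + 1| = |2| = 2, RHS = |(-1) - 2| = |-3| = 3; 2 > 3 — FAILS

Since the claim fails at x = -1, this value is a counterexample.

Answer: Yes, x = -1 is a counterexample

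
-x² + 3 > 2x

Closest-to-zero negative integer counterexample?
Testing negative integers from -1 downward:
x = -1: LHS = -(-1)² + 3 = 2, RHS = 2·(-1) = -2; 2 > -2 — holds
x = -2: LHS = -(-2)² + 3 = -1, RHS = 2·(-2) = -4; -1 > -4 — holds
x = -3: LHS = -(-3)² + 3 = -6, RHS = 2·(-3) = -6; -6 > -6 — FAILS  ← closest negative counterexample to 0

Answer: x = -3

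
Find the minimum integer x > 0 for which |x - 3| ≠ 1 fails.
Testing positive integers:
x = 1: LHS = |1 - 3| = |-2| = 2; 2 ≠ 1 — holds
x = 2: LHS = |2 - 3| = |-1| = 1; 1 ≠ 1 — FAILS  ← smallest positive counterexample

Answer: x = 2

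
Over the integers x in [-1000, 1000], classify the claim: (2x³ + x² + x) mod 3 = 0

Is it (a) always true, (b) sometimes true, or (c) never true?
Holds at x = 0: LHS = (2·0³ + 0² + 0) mod 3 = 0 mod 3 = 0; 0 = 0 — holds
Fails at x = 1: LHS = (2·1³ + 1² + 1) mod 3 = 4 mod 3 = 1; 1 = 0 — FAILS
It is satisfied by some integers in the range but not all.

Answer: Sometimes true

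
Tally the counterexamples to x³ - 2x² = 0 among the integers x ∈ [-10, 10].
Counterexamples in [-10, 10]: {-10, -9, -8, -7, -6, -5, -4, -3, -2, -1, 1, 3, 4, 5, 6, 7, 8, 9, 10}.

Counting them gives 19 values.

Answer: 19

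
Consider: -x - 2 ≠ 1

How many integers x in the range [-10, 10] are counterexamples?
Counterexamples in [-10, 10]: {-3}.

Counting them gives 1 values.

Answer: 1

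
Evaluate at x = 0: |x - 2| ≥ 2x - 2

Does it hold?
x = 0: LHS = |0 - 2| = |-2| = 2, RHS = 2·0 - 2 = -2; 2 ≥ -2 — holds

The relation is satisfied at x = 0.

Answer: Yes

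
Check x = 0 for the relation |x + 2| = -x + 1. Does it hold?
x = 0: LHS = |0 + 2| = |2| = 2, RHS = -0 + 1 = 1; 2 = 1 — FAILS

The relation fails at x = 0, so x = 0 is a counterexample.

Answer: No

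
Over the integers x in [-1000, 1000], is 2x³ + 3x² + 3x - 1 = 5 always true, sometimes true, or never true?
Track d = LHS − RHS over the integers in [-1000, 1000]. Equality would need d = 0, but d changes sign only between consecutive integers, jumping over 0:
x = 0: LHS = 2·0³ + 3·0² + 3·0 - 1 = -1; -1 = 5 — FAILS  (d = -6)
x = 1: LHS = 2·1³ + 3·1² + 3·1 - 1 = 7; 7 = 5 — FAILS  (d = 2)
Away from these crossings d keeps a constant sign, and checking every integer in [-1000, 1000] confirms d ≠ 0 throughout. Hence the two sides are never equal, so the claimed relation (=) fails for every integer in [-1000, 1000].

No integer in the range satisfies it.

Answer: Never true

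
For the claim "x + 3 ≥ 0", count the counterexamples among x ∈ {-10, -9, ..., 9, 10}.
Counterexamples in [-10, 10]: {-10, -9, -8, -7, -6, -5, -4}.

Counting them gives 7 values.

Answer: 7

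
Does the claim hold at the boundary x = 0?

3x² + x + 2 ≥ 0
x = 0: LHS = 3·0² + 0 + 2 = 2; 2 ≥ 0 — holds

The relation is satisfied at x = 0.

Answer: Yes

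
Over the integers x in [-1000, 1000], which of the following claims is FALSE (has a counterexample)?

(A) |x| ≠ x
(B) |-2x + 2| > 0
(A) x = 0: LHS = |0| = 0; 0 ≠ 0 — FAILS
(B) x = 1: LHS = |-2·1 + 2| = |0| = 0; 0 > 0 — FAILS

Answer: Both A and B are false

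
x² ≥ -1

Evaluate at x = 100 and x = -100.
x = 100: LHS = 100² = 10000; 10000 ≥ -1 — holds
x = -100: LHS = (-100)² = 10000; 10000 ≥ -1 — holds

Answer: Yes, holds for both x = 100 and x = -100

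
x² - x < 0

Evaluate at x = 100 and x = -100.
x = 100: LHS = 100² - 100 = 9900; 9900 < 0 — FAILS
x = -100: LHS = (-100)² - (-100) = 10100; 10100 < 0 — FAILS

Answer: No, fails for both x = 100 and x = -100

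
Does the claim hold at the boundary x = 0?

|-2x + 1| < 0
x = 0: LHS = |-2·0 + 1| = |1| = 1; 1 < 0 — FAILS

The relation fails at x = 0, so x = 0 is a counterexample.

Answer: No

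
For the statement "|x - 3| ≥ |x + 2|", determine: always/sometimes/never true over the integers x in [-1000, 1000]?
Holds at x = 0: LHS = |0 - 3| = |-3| = 3, RHS = |0 + 2| = |2| = 2; 3 ≥ 2 — holds
Fails at x = 1: LHS = |1 - 3| = |-2| = 2, RHS = |1 + 2| = |3| = 3; 2 ≥ 3 — FAILS
It is satisfied by some integers in the range but not all.

Answer: Sometimes true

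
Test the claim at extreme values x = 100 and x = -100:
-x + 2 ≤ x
x = 100: LHS = -100 + 2 = -98; -98 ≤ 100 — holds
x = -100: LHS = -(-100) + 2 = 102; 102 ≤ -100 — FAILS

Answer: Partially: holds for x = 100, fails for x = -100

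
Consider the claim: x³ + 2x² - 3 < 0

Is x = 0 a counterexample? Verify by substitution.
Substitute x = 0 into the relation:
x = 0: LHS = 0³ + 2·0² - 3 = -3; -3 < 0 — holds

The claim holds here, so x = 0 is not a counterexample. (A counterexample exists elsewhere, e.g. x = 1.)

Answer: No, x = 0 is not a counterexample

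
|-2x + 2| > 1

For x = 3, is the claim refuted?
Substitute x = 3 into the relation:
x = 3: LHS = |-2·3 + 2| = |-4| = 4; 4 > 1 — holds

The claim holds here, so x = 3 is not a counterexample. (A counterexample exists elsewhere, e.g. x = 1.)

Answer: No, x = 3 is not a counterexample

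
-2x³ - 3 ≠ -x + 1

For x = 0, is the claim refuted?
Substitute x = 0 into the relation:
x = 0: LHS = -2·0³ - 3 = -3, RHS = -0 + 1 = 1; -3 ≠ 1 — holds

The relation holds at x = 0, so it is not a counterexample.

Answer: No, x = 0 is not a counterexample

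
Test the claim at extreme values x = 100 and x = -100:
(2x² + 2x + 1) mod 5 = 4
x = 100: LHS = (2·100² + 2·100 + 1) mod 5 = 20201 mod 5 = 1; 1 = 4 — FAILS
x = -100: LHS = (2·(-100)² + 2·(-100) + 1) mod 5 = 19801 mod 5 = 1; 1 = 4 — FAILS

Answer: No, fails for both x = 100 and x = -100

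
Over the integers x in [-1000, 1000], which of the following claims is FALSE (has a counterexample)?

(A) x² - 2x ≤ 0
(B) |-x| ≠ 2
(A) x = -1: LHS = (-1)² - 2·(-1) = 3; 3 ≤ 0 — FAILS
(B) x = 2: LHS = |-2| = 2; 2 ≠ 2 — FAILS

Answer: Both A and B are false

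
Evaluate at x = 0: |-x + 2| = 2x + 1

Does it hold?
x = 0: LHS = |-0 + 2| = |2| = 2, RHS = 2·0 + 1 = 1; 2 = 1 — FAILS

The relation fails at x = 0, so x = 0 is a counterexample.

Answer: No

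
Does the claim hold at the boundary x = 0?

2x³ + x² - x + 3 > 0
x = 0: LHS = 2·0³ + 0² - 0 + 3 = 3; 3 > 0 — holds

The relation is satisfied at x = 0.

Answer: Yes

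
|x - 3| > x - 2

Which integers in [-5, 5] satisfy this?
Holds for: {-5, -4, -3, -2, -1, 0, 1, 2}
Fails for: {3, 4, 5}

Answer: {-5, -4, -3, -2, -1, 0, 1, 2}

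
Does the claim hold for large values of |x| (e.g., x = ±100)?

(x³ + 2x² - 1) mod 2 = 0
x = 100: LHS = (100³ + 2·100² - 1) mod 2 = 1019999 mod 2 = 1; 1 = 0 — FAILS
x = -100: LHS = ((-100)³ + 2·(-100)² - 1) mod 2 = (-980001) mod 2 = 1; 1 = 0 — FAILS

Answer: No, fails for both x = 100 and x = -100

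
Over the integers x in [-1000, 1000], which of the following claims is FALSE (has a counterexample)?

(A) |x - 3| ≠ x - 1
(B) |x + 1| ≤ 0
(A) x = 2: LHS = |2 - 3| = |-1| = 1, RHS = 2 - 1 = 1; 1 ≠ 1 — FAILS
(B) x = 0: LHS = |0 + 1| = |1| = 1; 1 ≤ 0 — FAILS

Answer: Both A and B are false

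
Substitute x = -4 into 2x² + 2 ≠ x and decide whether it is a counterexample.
Substitute x = -4 into the relation:
x = -4: LHS = 2·(-4)² + 2 = 34; 34 ≠ -4 — holds

The relation holds at x = -4, so it is not a counterexample.

Answer: No, x = -4 is not a counterexample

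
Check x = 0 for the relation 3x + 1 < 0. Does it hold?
x = 0: LHS = 3·0 + 1 = 1; 1 < 0 — FAILS

The relation fails at x = 0, so x = 0 is a counterexample.

Answer: No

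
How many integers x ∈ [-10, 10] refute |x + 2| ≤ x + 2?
Counterexamples in [-10, 10]: {-10, -9, -8, -7, -6, -5, -4, -3}.

Counting them gives 8 values.

Answer: 8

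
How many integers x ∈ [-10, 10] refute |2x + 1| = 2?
Counterexamples in [-10, 10]: {-10, -9, -8, -7, -6, -5, -4, -3, -2, -1, 0, 1, 2, 3, 4, 5, 6, 7, 8, 9, 10}.

Counting them gives 21 values.

Answer: 21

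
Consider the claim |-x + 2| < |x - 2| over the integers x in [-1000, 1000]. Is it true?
The claim fails at x = 0:
x = 0: LHS = |-0 + 2| = |2| = 2, RHS = |0 - 2| = |-2| = 2; 2 < 2 — FAILS

Because a single integer refutes it, the statement is false.

Answer: False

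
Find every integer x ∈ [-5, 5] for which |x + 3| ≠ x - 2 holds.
Over all integers in [-5, 5], LHS − RHS is always positive; it is smallest at x = 0, where it equals 5:
x = 0: LHS = |0 + 3| = |3| = 3, RHS = 0 - 2 = -2; 3 ≠ -2 — holds
At the ends of the range:
x = -5: LHS = |(-5) + 3| = |-2| = 2, RHS = (-5) - 2 = -7; 2 ≠ -7 — holds
x = 5: LHS = |5 + 3| = |8| = 8, RHS = 5 - 2 = 3; 8 ≠ 3 — holds
Hence LHS − RHS is never 0, i.e. the two sides are never equal, so the relation holds for every integer in [-5, 5].

Answer: All integers in [-5, 5]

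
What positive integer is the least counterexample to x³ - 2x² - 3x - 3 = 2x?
Testing positive integers:
x = 1: LHS = 1³ - 2·1² - 3·1 - 3 = -7, RHS = 2·1 = 2; -7 = 2 — FAILS  ← smallest positive counterexample

Answer: x = 1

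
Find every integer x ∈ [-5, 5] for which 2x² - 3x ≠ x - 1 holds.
Track d = LHS − RHS over the integers in [-5, 5]. Equality would need d = 0, but d changes sign only between consecutive integers, jumping over 0:
x = 0: LHS = 2·0² - 3·0 = 0, RHS = 0 - 1 = -1; 0 ≠ -1 — holds  (d = 1)
x = 1: LHS = 2·1² - 3·1 = -1, RHS = 1 - 1 = 0; -1 ≠ 0 — holds  (d = -1)
x = 1: LHS = 2·1² - 3·1 = -1, RHS = 1 - 1 = 0; -1 ≠ 0 — holds  (d = -1)
x = 2: LHS = 2·2² - 3·2 = 2, RHS = 2 - 1 = 1; 2 ≠ 1 — holds  (d = 1)
Away from these crossings d keeps a constant sign, and checking every integer in [-5, 5] confirms d ≠ 0 throughout. Hence the two sides are never equal, so the relation holds for every integer in [-5, 5].

Answer: All integers in [-5, 5]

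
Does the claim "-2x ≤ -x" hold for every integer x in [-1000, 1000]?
The claim fails at x = -1:
x = -1: LHS = -2·(-1) = 2, RHS = -(-1) = 1; 2 ≤ 1 — FAILS

Because a single integer refutes it, the statement is false.

Answer: False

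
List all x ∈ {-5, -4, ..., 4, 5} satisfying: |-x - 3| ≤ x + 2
Over all integers in [-5, 5], LHS − RHS is smallest at x = 0, where it equals 1:
x = 0: LHS = |-0 - 3| = |-3| = 3, RHS = 0 + 2 = 2; 3 ≤ 2 — FAILS
At the ends of the range:
x = -5: LHS = |-(-5) - 3| = |2| = 2, RHS = (-5) + 2 = -3; 2 ≤ -3 — FAILS
x = 5: LHS = |-5 - 3| = |-8| = 8, RHS = 5 + 2 = 7; 8 ≤ 7 — FAILS
Hence LHS − RHS is never zero or negative, i.e. LHS > RHS throughout, so the claimed relation (≤) fails for every integer in [-5, 5].

Answer: None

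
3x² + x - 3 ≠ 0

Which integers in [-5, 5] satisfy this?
Track d = LHS − RHS over the integers in [-5, 5]. Equality would need d = 0, but d changes sign only between consecutive integers, jumping over 0:
x = -2: LHS = 3·(-2)² + (-2) - 3 = 7; 7 ≠ 0 — holds  (d = 7)
x = -1: LHS = 3·(-1)² + (-1) - 3 = -1; -1 ≠ 0 — holds  (d = -1)
x = 0: LHS = 3·0² + 0 - 3 = -3; -3 ≠ 0 — holds  (d = -3)
x = 1: LHS = 3·1² + 1 - 3 = 1; 1 ≠ 0 — holds  (d = 1)
Away from these crossings d keeps a constant sign, and checking every integer in [-5, 5] confirms d ≠ 0 throughout. Hence the two sides are never equal, so the relation holds for every integer in [-5, 5].

Answer: All integers in [-5, 5]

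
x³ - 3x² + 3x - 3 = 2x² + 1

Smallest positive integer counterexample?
Testing positive integers:
x = 1: LHS = 1³ - 3·1² + 3·1 - 3 = -2, RHS = 2·1² + 1 = 3; -2 = 3 — FAILS  ← smallest positive counterexample

Answer: x = 1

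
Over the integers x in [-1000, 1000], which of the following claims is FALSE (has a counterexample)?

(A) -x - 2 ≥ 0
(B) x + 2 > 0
(A) x = 0: LHS = -0 - 2 = -2; -2 ≥ 0 — FAILS
(B) x = -2: LHS = (-2) + 2 = 0; 0 > 0 — FAILS

Answer: Both A and B are false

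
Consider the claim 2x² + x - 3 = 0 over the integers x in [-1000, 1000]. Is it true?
The claim fails at x = 0:
x = 0: LHS = 2·0² + 0 - 3 = -3; -3 = 0 — FAILS

Because a single integer refutes it, the statement is false.

Answer: False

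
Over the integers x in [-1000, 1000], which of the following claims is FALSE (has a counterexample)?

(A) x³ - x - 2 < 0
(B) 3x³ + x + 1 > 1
(A) x = 2: LHS = 2³ - 2 - 2 = 4; 4 < 0 — FAILS
(B) x = 0: LHS = 3·0³ + 0 + 1 = 1; 1 > 1 — FAILS

Answer: Both A and B are false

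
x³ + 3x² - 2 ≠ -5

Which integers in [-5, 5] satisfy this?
Track d = LHS − RHS over the integers in [-5, 5]. Equality would need d = 0, but d changes sign only between consecutive integers, jumping over 0:
x = -4: LHS = (-4)³ + 3·(-4)² - 2 = -18; -18 ≠ -5 — holds  (d = -13)
x = -3: LHS = (-3)³ + 3·(-3)² - 2 = -2; -2 ≠ -5 — holds  (d = 3)
Away from these crossings d keeps a constant sign, and checking every integer in [-5, 5] confirms d ≠ 0 throughout. Hence the two sides are never equal, so the relation holds for every integer in [-5, 5].

Answer: All integers in [-5, 5]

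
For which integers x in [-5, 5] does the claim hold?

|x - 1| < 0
An absolute value is never negative, so the left side is ≥ 0 for every x, while the right side is 0. Tightest case in [-5, 5] is x = 1:
x = 1: LHS = |1 - 1| = |0| = 0; 0 < 0 — FAILS
Hence LHS − RHS is never negative, i.e. LHS ≥ RHS throughout, so the claimed relation (<) fails for every integer in [-5, 5].

Answer: None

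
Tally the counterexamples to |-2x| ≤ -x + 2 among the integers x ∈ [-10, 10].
Counterexamples in [-10, 10]: {-10, -9, -8, -7, -6, -5, -4, -3, 1, 2, 3, 4, 5, 6, 7, 8, 9, 10}.

Counting them gives 18 values.

Answer: 18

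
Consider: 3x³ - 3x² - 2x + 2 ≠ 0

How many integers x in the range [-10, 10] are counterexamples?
Counterexamples in [-10, 10]: {1}.

Counting them gives 1 values.

Answer: 1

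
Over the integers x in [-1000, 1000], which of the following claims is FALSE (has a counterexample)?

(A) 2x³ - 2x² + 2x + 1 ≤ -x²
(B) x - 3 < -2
(A) x = 0: LHS = 2·0³ - 2·0² + 2·0 + 1 = 1, RHS = -0² = 0; 1 ≤ 0 — FAILS
(B) x = 1: LHS = 1 - 3 = -2; -2 < -2 — FAILS

Answer: Both A and B are false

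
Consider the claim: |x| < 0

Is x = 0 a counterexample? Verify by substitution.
Substitute x = 0 into the relation:
x = 0: LHS = |0| = 0; 0 < 0 — FAILS

Since the claim fails at x = 0, this value is a counterexample.

Answer: Yes, x = 0 is a counterexample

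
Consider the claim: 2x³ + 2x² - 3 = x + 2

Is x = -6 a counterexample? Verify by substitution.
Substitute x = -6 into the relation:
x = -6: LHS = 2·(-6)³ + 2·(-6)² - 3 = -363, RHS = (-6) + 2 = -4; -363 = -4 — FAILS

Since the claim fails at x = -6, this value is a counterexample.

Answer: Yes, x = -6 is a counterexample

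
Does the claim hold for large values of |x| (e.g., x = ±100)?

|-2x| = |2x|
x = 100: LHS = |-2·100| = |-200| = 200, RHS = |2·100| = |200| = 200; 200 = 200 — holds
x = -100: LHS = |-2·(-100)| = |200| = 200, RHS = |2·(-100)| = |-200| = 200; 200 = 200 — holds

Answer: Yes, holds for both x = 100 and x = -100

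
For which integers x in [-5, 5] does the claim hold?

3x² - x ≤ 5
Holds for: {-1, 0, 1}
Fails for: {-5, -4, -3, -2, 2, 3, 4, 5}

Answer: {-1, 0, 1}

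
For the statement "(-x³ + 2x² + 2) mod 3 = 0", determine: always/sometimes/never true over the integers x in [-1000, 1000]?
Holds at x = 1: LHS = (-1³ + 2·1² + 2) mod 3 = 3 mod 3 = 0; 0 = 0 — holds
Fails at x = 0: LHS = (-0³ + 2·0² + 2) mod 3 = 2 mod 3 = 2; 2 = 0 — FAILS
It is satisfied by some integers in the range but not all.

Answer: Sometimes true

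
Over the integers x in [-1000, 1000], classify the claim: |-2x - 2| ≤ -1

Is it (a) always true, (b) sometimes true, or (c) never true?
An absolute value is never negative, so the left side is ≥ 0 for every x, while the right side is -1. Tightest case in [-1000, 1000] is x = -1:
x = -1: LHS = |-2·(-1) - 2| = |0| = 0; 0 ≤ -1 — FAILS
Hence LHS − RHS is never zero or negative, i.e. LHS > RHS throughout, so the claimed relation (≤) fails for every integer in [-1000, 1000].

No integer in the range satisfies it.

Answer: Never true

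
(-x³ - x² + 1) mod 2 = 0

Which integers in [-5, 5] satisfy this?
For a polynomial with integer coefficients, its value mod 2 depends only on x mod 2, so it suffices to check one representative of each residue class, x = 0, 1:
x = 0: LHS = (-0³ - 0² + 1) mod 2 = 1 mod 2 = 1; 1 = 0 — FAILS
x = 1: LHS = (-1³ - 1² + 1) mod 2 = (-1) mod 2 = 1; 1 = 0 — FAILS
The relation fails in every residue class, so the claimed relation (=) fails for every integer in [-5, 5].

Answer: None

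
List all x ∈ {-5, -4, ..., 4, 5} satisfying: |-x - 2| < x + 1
Over all integers in [-5, 5], LHS − RHS is smallest at x = 0, where it equals 1:
x = 0: LHS = |-0 - 2| = |-2| = 2, RHS = 0 + 1 = 1; 2 < 1 — FAILS
At the ends of the range:
x = -5: LHS = |-(-5) - 2| = |3| = 3, RHS = (-5) + 1 = -4; 3 < -4 — FAILS
x = 5: LHS = |-5 - 2| = |-7| = 7, RHS = 5 + 1 = 6; 7 < 6 — FAILS
Hence LHS − RHS is never negative, i.e. LHS ≥ RHS throughout, so the claimed relation (<) fails for every integer in [-5, 5].

Answer: None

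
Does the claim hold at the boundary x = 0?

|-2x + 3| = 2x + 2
x = 0: LHS = |-2·0 + 3| = |3| = 3, RHS = 2·0 + 2 = 2; 3 = 2 — FAILS

The relation fails at x = 0, so x = 0 is a counterexample.

Answer: No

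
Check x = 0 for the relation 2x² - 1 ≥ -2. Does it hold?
x = 0: LHS = 2·0² - 1 = -1; -1 ≥ -2 — holds

The relation is satisfied at x = 0.

Answer: Yes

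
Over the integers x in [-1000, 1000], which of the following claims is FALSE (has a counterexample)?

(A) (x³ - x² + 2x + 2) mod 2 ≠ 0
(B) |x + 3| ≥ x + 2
(A) x = 0: LHS = (0³ - 0² + 2·0 + 2) mod 2 = 2 mod 2 = 0; 0 ≠ 0 — FAILS

(B) Over all integers in [-1000, 1000], LHS − RHS is smallest at x = 0, where it equals 1:
x = 0: LHS = |0 + 3| = |3| = 3, RHS = 0 + 2 = 2; 3 ≥ 2 — holds
At the ends of the range:
x = -1000: LHS = |(-1000) + 3| = |-997| = 997, RHS = (-1000) + 2 = -998; 997 ≥ -998 — holds
x = 1000: LHS = |1000 + 3| = |1003| = 1003, RHS = 1000 + 2 = 1002; 1003 ≥ 1002 — holds
Hence LHS − RHS is never negative, i.e. LHS ≥ RHS throughout, so the relation holds for every integer in [-1000, 1000].

Only (A) has a counterexample.

Answer: A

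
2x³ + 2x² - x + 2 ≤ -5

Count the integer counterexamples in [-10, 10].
Counterexamples in [-10, 10]: {-2, -1, 0, 1, 2, 3, 4, 5, 6, 7, 8, 9, 10}.

Counting them gives 13 values.

Answer: 13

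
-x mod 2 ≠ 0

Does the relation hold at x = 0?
x = 0: LHS = (-0) mod 2 = 0 mod 2 = 0; 0 ≠ 0 — FAILS

The relation fails at x = 0, so x = 0 is a counterexample.

Answer: No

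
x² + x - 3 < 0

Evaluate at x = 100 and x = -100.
x = 100: LHS = 100² + 100 - 3 = 10097; 10097 < 0 — FAILS
x = -100: LHS = (-100)² + (-100) - 3 = 9897; 9897 < 0 — FAILS

Answer: No, fails for both x = 100 and x = -100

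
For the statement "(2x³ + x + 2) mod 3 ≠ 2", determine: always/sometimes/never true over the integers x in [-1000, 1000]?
For a polynomial with integer coefficients, its value mod 3 depends only on x mod 3, so it suffices to check one representative of each residue class, x = 0, 1, 2:
x = 0: LHS = (2·0³ + 0 + 2) mod 3 = 2 mod 3 = 2; 2 ≠ 2 — FAILS
x = 1: LHS = (2·1³ + 1 + 2) mod 3 = 5 mod 3 = 2; 2 ≠ 2 — FAILS
x = 2: LHS = (2·2³ + 2 + 2) mod 3 = 20 mod 3 = 2; 2 ≠ 2 — FAILS
The relation fails in every residue class, so the claimed relation (≠) fails for every integer in [-1000, 1000].

No integer in the range satisfies it.

Answer: Never true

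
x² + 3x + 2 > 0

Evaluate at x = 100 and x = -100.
x = 100: LHS = 100² + 3·100 + 2 = 10302; 10302 > 0 — holds
x = -100: LHS = (-100)² + 3·(-100) + 2 = 9702; 9702 > 0 — holds

Answer: Yes, holds for both x = 100 and x = -100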